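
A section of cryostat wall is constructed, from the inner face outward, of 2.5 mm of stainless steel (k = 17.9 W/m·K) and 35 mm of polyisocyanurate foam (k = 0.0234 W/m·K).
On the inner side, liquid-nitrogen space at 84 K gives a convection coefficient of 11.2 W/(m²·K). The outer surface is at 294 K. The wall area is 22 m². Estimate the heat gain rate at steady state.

Thermal resistances in series:
R_inner film = 1/(h_i·A) = 1/(11.2×22) = 0.004058 K/W
R_stainless steel = L/(kA) = 0.0025/(17.9×22) = 6.348×10^-6 K/W
R_polyisocyanurate foam = L/(kA) = 0.035/(0.0234×22) = 0.06799 K/W
R_total = 0.07205 K/W
Q = ΔT / R_total = 210 / 0.07205

Q ≈ 2910 W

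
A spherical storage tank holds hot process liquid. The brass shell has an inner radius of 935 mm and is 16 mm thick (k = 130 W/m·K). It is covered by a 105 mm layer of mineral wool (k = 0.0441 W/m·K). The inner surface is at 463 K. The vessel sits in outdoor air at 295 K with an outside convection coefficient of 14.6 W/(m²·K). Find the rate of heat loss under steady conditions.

For a spherical shell R = (1/r₁ − 1/r₂)/(4πk); film R = 1/(h·4πr²). In series:
R_brass shell = (1/0.935 − 1/0.951)/(4π×130) = 1.101×10^-5 K/W
R_mineral wool = (1/0.951 − 1/1.056)/(4π×0.0441) = 0.1887 K/W
R_outer film = 1/(h·4πr_o²) = 1/(14.6×4π×1.056²) = 0.004888 K/W
R_total = 0.1936 K/W
Q = ΔT/R_total = 168/0.1936

Q ≈ 868 W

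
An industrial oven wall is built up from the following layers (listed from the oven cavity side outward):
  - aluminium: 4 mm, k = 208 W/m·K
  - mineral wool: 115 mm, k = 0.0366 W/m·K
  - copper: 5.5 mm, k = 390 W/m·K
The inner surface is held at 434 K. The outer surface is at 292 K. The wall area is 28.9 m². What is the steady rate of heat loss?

Treating each layer as a thermal resistance in series:
R_aluminium = L/(kA) = 0.004/(208×28.9) = 6.654×10^-7 K/W
R_mineral wool = L/(kA) = 0.115/(0.0366×28.9) = 0.1087 K/W
R_copper = L/(kA) = 0.0055/(390×28.9) = 4.88×10^-7 K/W
R_total = 0.1087 K/W
Q = ΔT / R_total = 142 / 0.1087

Q ≈ 1310 W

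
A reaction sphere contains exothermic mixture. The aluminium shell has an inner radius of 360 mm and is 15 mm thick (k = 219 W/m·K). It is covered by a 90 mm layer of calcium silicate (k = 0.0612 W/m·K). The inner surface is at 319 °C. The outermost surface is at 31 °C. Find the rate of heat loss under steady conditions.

Q ≈ 429 W

Radial (spherical) resistances in series:
R_aluminium shell = (1/0.36 − 1/0.375)/(4π×219) = 4.037×10^-5 K/W
R_calcium silicate = (1/0.375 − 1/0.465)/(4π×0.0612) = 0.6711 K/W
R_total = 0.6712 K/W
Q = ΔT/R_total = 288/0.6712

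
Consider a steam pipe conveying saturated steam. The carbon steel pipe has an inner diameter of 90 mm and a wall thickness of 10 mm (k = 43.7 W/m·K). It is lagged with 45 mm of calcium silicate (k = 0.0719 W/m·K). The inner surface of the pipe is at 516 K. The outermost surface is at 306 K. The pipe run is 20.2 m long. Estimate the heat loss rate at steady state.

Q ≈ 3200 W

Cylindrical conduction, so R = ln(r₂/r₁)/(2πkL) per layer, in series:
R_carbon steel pipe wall = ln(55/45)/(2π×43.7×20.2) = 3.618×10^-5 K/W
R_calcium silicate = ln(100/55)/(2π×0.0719×20.2) = 0.06551 K/W
R_total = 0.06555 K/W
Q = ΔT/R_total = 210/0.06555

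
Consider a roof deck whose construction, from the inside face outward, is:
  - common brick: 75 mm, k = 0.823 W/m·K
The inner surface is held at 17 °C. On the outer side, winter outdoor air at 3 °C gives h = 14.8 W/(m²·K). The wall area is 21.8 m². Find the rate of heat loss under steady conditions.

Q ≈ 1920 W

Model the wall as resistances in series:
R_common brick = L/(kA) = 0.075/(0.823×21.8) = 0.00418 K/W
R_outer film = 1/(h_o·A) = 1/(14.8×21.8) = 0.003099 K/W
R_total = 0.00728 K/W
Q = ΔT / R_total = 14 / 0.00728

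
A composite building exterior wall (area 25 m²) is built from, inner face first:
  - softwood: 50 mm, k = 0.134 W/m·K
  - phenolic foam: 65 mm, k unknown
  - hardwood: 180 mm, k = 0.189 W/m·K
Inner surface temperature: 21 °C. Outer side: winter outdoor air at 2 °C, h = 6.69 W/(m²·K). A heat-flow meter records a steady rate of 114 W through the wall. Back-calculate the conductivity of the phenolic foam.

k ≈ 0.0241 W/(m·K)

Using the resistance-network approach (series):
R_softwood = L/(kA) = 0.05/(0.134×25) = 0.01493 K/W
R_hardwood = L/(kA) = 0.18/(0.189×25) = 0.0381 K/W
R_outer film = 1/(h_o·A) = 1/(6.69×25) = 0.005979 K/W
Sum of known resistances R_other = 0.059 K/W
Total R = ΔT/Q = 19/114 = 0.1667 K/W
R_phenolic foam = R_total − R_other = 0.1077 K/W
k = L/(R·A) = 0.065/(0.1077×25)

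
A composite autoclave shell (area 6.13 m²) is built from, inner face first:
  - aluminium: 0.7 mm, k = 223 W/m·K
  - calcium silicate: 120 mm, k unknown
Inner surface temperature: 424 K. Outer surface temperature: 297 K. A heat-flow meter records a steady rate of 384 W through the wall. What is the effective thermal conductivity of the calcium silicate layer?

Thermal resistances in series:
R_aluminium = L/(kA) = 0.0007/(223×6.13) = 5.121×10^-7 K/W
Sum of known resistances R_other = 5.121×10^-7 K/W
Total R = ΔT/Q = 127/384 = 0.3307 K/W
R_calcium silicate = R_total − R_other = 0.3307 K/W
k = L/(R·A) = 0.12/(0.3307×6.13)

k ≈ 0.0592 W/(m·K)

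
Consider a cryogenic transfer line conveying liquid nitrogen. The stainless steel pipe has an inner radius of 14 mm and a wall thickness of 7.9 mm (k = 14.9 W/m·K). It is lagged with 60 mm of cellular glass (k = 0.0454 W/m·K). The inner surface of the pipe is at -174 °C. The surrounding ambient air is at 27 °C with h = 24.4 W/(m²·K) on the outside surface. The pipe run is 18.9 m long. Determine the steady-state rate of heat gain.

Per-layer cylindrical resistances, series-summed:
R_stainless steel pipe wall = ln(21.9/14)/(2π×14.9×18.9) = 2.529×10^-4 K/W
R_cellular glass = ln(81.9/21.9)/(2π×0.0454×18.9) = 0.2447 K/W
R_outer film = 1/(h_o·2πr_oL) = 1/(24.4×2π×0.0819×18.9) = 0.004214 K/W
R_total = 0.2491 K/W
Q = ΔT/R_total = 201/0.2491

Q ≈ 807 W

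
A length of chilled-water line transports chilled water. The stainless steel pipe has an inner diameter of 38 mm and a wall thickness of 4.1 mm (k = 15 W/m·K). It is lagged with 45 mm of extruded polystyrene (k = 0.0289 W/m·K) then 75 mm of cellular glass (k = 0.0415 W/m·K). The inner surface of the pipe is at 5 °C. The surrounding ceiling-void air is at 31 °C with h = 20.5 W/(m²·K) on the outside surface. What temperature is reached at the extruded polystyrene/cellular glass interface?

For a radial system each layer contributes R = ln(r_out/r_in)/(2πkL); films add R = 1/(hA).
R_stainless steel pipe wall = ln(23.1/19)/(2π×15×1) = 0.002073 K/W
R_extruded polystyrene = ln(68.1/23.1)/(2π×0.0289×1) = 5.954 K/W
R_cellular glass = ln(143.1/68.1)/(2π×0.0415×1) = 2.848 K/W
R_outer film = 1/(h_o·2πr_oL) = 1/(20.5×2π×0.1431×1) = 0.05425 K/W
R_total = 8.858 K/W
Q = ΔT/R_total = 26/8.858
Q = 2.94 W/m
T_interface = T_inner + Q·ΣR(inner→interface) = 5 + 2.94×5.956

T ≈ 22.5 °C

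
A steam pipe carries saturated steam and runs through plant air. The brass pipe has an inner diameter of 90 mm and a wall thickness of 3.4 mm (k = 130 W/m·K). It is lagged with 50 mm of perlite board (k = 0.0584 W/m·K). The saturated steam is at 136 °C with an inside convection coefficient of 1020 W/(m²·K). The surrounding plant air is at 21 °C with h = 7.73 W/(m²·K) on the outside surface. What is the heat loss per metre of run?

q′ ≈ 53.6 W/m

Per-layer cylindrical resistances, series-summed:
R_inner film = 1/(h_i·2πr₁L) = 1/(1020×2π×0.045×1) = 0.003467 K/W
R_brass pipe wall = ln(48.4/45)/(2π×130×1) = 8.917×10^-5 K/W
R_perlite board = ln(98.4/48.4)/(2π×0.0584×1) = 1.934 K/W
R_outer film = 1/(h_o·2πr_oL) = 1/(7.73×2π×0.0984×1) = 0.2092 K/W
R_total = 2.146 K/W
Q = ΔT/R_total = 115/2.146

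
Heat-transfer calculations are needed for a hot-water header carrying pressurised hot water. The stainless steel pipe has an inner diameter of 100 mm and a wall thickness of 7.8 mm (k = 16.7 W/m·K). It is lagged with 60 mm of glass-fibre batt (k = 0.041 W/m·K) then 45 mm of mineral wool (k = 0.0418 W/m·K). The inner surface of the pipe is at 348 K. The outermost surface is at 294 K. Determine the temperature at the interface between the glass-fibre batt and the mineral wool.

T ≈ 311 K

Radial resistances (cylindrical: R_cond = ln(r_o/r_i)/(2πkL), R_conv = 1/(h·2πrL)):
R_stainless steel pipe wall = ln(57.8/50)/(2π×16.7×1) = 0.001382 K/W
R_glass-fibre batt = ln(117.8/57.8)/(2π×0.041×1) = 2.764 K/W
R_mineral wool = ln(162.8/117.8)/(2π×0.0418×1) = 1.232 K/W
R_total = 3.997 K/W
Q = ΔT/R_total = 54/3.997
Q = 13.5 W/m
T_interface = T_inner − Q·ΣR(inner→interface) = 348 − 13.5×2.765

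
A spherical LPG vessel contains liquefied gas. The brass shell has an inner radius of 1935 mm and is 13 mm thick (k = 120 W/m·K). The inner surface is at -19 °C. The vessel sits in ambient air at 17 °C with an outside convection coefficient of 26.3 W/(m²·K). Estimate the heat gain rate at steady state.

For a spherical shell R = (1/r₁ − 1/r₂)/(4πk); film R = 1/(h·4πr²). In series:
R_brass shell = (1/1.935 − 1/1.948)/(4π×120) = 2.287×10^-6 K/W
R_outer film = 1/(h·4πr_o²) = 1/(26.3×4π×1.948²) = 7.974×10^-4 K/W
R_total = 7.997×10^-4 K/W
Q = ΔT/R_total = 36/7.997×10^-4

Q ≈ 45000 W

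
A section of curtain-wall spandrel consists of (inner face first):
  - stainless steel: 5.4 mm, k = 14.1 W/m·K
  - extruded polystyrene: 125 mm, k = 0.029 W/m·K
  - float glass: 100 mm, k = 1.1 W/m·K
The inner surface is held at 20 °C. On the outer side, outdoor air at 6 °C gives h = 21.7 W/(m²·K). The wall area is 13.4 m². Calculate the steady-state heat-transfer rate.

Series thermal resistances:
R_stainless steel = L/(kA) = 0.0054/(14.1×13.4) = 2.858×10^-5 K/W
R_extruded polystyrene = L/(kA) = 0.125/(0.029×13.4) = 0.3217 K/W
R_float glass = L/(kA) = 0.1/(1.1×13.4) = 0.006784 K/W
R_outer film = 1/(h_o·A) = 1/(21.7×13.4) = 0.003439 K/W
R_total = 0.3319 K/W
Q = ΔT / R_total = 14 / 0.3319

Q ≈ 42.2 W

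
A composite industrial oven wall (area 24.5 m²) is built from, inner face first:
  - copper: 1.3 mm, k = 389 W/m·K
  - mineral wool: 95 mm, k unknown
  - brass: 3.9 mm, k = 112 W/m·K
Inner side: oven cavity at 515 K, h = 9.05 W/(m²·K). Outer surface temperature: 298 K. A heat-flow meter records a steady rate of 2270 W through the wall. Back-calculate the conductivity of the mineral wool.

Model the wall as resistances in series:
R_inner film = 1/(h_i·A) = 1/(9.05×24.5) = 0.00451 K/W
R_copper = L/(kA) = 0.0013/(389×24.5) = 1.364×10^-7 K/W
R_brass = L/(kA) = 0.0039/(112×24.5) = 1.421×10^-6 K/W
Sum of known resistances R_other = 0.004512 K/W
Total R = ΔT/Q = 217/2270 = 0.09559 K/W
R_mineral wool = R_total − R_other = 0.09108 K/W
k = L/(R·A) = 0.095/(0.09108×24.5)

k ≈ 0.0426 W/(m·K)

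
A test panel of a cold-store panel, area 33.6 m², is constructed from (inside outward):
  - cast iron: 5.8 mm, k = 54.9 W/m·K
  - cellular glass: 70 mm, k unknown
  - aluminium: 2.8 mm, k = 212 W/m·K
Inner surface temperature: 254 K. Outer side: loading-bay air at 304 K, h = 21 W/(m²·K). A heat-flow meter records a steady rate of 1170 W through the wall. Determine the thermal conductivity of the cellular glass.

Model the wall as resistances in series:
R_cast iron = L/(kA) = 0.0058/(54.9×33.6) = 3.144×10^-6 K/W
R_aluminium = L/(kA) = 0.0028/(212×33.6) = 3.931×10^-7 K/W
R_outer film = 1/(h_o·A) = 1/(21×33.6) = 0.001417 K/W
Sum of known resistances R_other = 0.001421 K/W
Total R = ΔT/Q = 50/1170 = 0.04274 K/W
R_cellular glass = R_total − R_other = 0.04131 K/W
k = L/(R·A) = 0.07/(0.04131×33.6)

k ≈ 0.0504 W/(m·K)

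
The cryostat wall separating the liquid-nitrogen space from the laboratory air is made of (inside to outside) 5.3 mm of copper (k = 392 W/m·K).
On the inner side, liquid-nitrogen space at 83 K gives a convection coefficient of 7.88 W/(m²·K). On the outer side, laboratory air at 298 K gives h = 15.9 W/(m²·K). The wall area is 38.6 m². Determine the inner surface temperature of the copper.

Using the resistance-network approach (series):
R_inner film = 1/(h_i·A) = 1/(7.88×38.6) = 0.003288 K/W
R_copper = L/(kA) = 0.0053/(392×38.6) = 3.503×10^-7 K/W
R_outer film = 1/(h_o·A) = 1/(15.9×38.6) = 0.001629 K/W
R_total = 0.004917 K/W;  Q = ΔT/R_total = 215/0.004917 = 43720 W
T_interface = T_inner + Q·ΣR(inner→interface) = 83 + 43700×0.003288

T ≈ 227 K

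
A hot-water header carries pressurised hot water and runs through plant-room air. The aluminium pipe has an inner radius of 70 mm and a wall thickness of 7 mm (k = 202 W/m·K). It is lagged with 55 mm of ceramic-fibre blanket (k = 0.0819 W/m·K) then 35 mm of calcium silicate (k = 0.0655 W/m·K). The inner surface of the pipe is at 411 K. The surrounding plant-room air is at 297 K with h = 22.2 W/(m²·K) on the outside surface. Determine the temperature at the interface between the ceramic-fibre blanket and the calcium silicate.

T ≈ 339 K

Radial resistances (cylindrical: R_cond = ln(r_o/r_i)/(2πkL), R_conv = 1/(h·2πrL)):
R_aluminium pipe wall = ln(77/70)/(2π×202×1) = 7.509×10^-5 K/W
R_ceramic-fibre blanket = ln(132/77)/(2π×0.0819×1) = 1.047 K/W
R_calcium silicate = ln(167/132)/(2π×0.0655×1) = 0.5715 K/W
R_outer film = 1/(h_o·2πr_oL) = 1/(22.2×2π×0.167×1) = 0.04293 K/W
R_total = 1.662 K/W
Q = ΔT/R_total = 114/1.662
Q = 68.6 W/m
T_interface = T_inner − Q·ΣR(inner→interface) = 411 − 68.6×1.047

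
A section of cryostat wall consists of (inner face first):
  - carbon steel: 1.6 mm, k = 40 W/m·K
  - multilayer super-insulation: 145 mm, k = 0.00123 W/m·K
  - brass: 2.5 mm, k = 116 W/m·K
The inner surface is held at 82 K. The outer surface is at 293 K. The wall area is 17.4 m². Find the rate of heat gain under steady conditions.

Q ≈ 31.1 W

Using the resistance-network approach (series):
R_carbon steel = L/(kA) = 0.0016/(40×17.4) = 2.299×10^-6 K/W
R_multilayer super-insulation = L/(kA) = 0.145/(0.00123×17.4) = 6.775 K/W
R_brass = L/(kA) = 0.0025/(116×17.4) = 1.239×10^-6 K/W
R_total = 6.775 K/W
Q = ΔT / R_total = 211 / 6.775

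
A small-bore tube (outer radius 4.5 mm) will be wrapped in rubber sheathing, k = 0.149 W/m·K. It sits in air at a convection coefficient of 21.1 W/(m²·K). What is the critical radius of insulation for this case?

For a cylinder r_cr = k/h = 0.149/21.1
r_cr = 7.06 mm; since the bare radius (4.5 mm) is below r_cr, adding a thin layer of insulation will *increase* heat loss.

r_cr ≈ 7.06 mm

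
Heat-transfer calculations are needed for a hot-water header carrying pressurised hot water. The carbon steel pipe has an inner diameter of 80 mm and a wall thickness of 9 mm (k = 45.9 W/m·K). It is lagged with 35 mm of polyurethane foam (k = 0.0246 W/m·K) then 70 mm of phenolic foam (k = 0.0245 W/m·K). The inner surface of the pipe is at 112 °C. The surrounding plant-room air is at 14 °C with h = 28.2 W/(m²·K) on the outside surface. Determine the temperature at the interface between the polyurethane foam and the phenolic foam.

Radial resistances (cylindrical: R_cond = ln(r_o/r_i)/(2πkL), R_conv = 1/(h·2πrL)):
R_carbon steel pipe wall = ln(49/40)/(2π×45.9×1) = 7.037×10^-4 K/W
R_polyurethane foam = ln(84/49)/(2π×0.0246×1) = 3.487 K/W
R_phenolic foam = ln(154/84)/(2π×0.0245×1) = 3.938 K/W
R_outer film = 1/(h_o·2πr_oL) = 1/(28.2×2π×0.154×1) = 0.03665 K/W
R_total = 7.462 K/W
Q = ΔT/R_total = 98/7.462
Q = 13.1 W/m
T_interface = T_inner − Q·ΣR(inner→interface) = 112 − 13.1×3.488

T ≈ 66.2 °C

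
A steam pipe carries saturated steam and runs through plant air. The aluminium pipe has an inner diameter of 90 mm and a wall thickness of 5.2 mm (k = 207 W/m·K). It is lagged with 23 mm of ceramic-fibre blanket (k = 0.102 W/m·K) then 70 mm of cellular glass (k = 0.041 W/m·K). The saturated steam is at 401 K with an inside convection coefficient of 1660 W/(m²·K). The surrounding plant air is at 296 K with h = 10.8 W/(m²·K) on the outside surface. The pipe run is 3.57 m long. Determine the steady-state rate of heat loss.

Cylindrical conduction, so R = ln(r₂/r₁)/(2πkL) per layer, in series:
R_inner film = 1/(h_i·2πr₁L) = 1/(1660×2π×0.045×3.57) = 5.968×10^-4 K/W
R_aluminium pipe wall = ln(50.2/45)/(2π×207×3.57) = 2.355×10^-5 K/W
R_ceramic-fibre blanket = ln(73.2/50.2)/(2π×0.102×3.57) = 0.1649 K/W
R_cellular glass = ln(143.2/73.2)/(2π×0.041×3.57) = 0.7297 K/W
R_outer film = 1/(h_o·2πr_oL) = 1/(10.8×2π×0.1432×3.57) = 0.02883 K/W
R_total = 0.924 K/W
Q = ΔT/R_total = 105/0.924

Q ≈ 114 W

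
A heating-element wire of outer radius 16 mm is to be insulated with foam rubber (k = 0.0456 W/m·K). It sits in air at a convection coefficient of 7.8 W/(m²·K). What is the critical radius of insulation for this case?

r_cr ≈ 5.85 mm

For a cylinder r_cr = k/h = 0.0456/7.8
r_cr = 5.85 mm; since the bare radius (16 mm) is above r_cr, any added insulation will reduce heat loss.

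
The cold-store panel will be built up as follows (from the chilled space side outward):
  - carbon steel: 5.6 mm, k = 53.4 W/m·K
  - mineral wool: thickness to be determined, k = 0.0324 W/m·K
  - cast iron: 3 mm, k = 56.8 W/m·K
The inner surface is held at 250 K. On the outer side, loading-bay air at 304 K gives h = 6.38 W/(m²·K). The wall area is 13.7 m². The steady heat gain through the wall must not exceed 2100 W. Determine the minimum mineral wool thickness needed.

Treating each layer as a thermal resistance in series:
R_carbon steel = L/(kA) = 0.0056/(53.4×13.7) = 7.655×10^-6 K/W
R_cast iron = L/(kA) = 0.003/(56.8×13.7) = 3.855×10^-6 K/W
R_outer film = 1/(h_o·A) = 1/(6.38×13.7) = 0.01144 K/W
Sum of the known resistances R_other = 0.01145 K/W
Required total resistance R_tot = ΔT/Q_allow = 54/2100 = 0.02571 K/W
R_mineral wool = R_tot − R_other = 0.01426 K/W
L = R·k·A = 0.01426×0.0324×13.7

L ≈ 6.33 mm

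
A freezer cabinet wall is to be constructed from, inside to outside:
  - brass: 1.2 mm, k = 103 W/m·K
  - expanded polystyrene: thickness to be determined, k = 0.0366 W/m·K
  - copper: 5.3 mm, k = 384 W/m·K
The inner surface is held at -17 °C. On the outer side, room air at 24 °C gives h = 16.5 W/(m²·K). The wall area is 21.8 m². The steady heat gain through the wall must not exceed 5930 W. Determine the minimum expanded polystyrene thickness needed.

Using the resistance-network approach (series):
R_brass = L/(kA) = 0.0012/(103×21.8) = 5.344×10^-7 K/W
R_copper = L/(kA) = 0.0053/(384×21.8) = 6.331×10^-7 K/W
R_outer film = 1/(h_o·A) = 1/(16.5×21.8) = 0.00278 K/W
Sum of the known resistances R_other = 0.002781 K/W
Required total resistance R_tot = ΔT/Q_allow = 41/5930 = 0.006914 K/W
R_expanded polystyrene = R_tot − R_other = 0.004133 K/W
L = R·k·A = 0.004133×0.0366×21.8

L ≈ 3.3 mm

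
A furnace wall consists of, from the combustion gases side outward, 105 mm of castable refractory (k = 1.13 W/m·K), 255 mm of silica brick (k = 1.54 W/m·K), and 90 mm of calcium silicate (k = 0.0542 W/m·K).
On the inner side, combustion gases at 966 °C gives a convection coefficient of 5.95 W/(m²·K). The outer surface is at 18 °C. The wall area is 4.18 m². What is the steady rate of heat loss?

Series thermal resistances:
R_inner film = 1/(h_i·A) = 1/(5.95×4.18) = 0.04021 K/W
R_castable refractory = L/(kA) = 0.105/(1.13×4.18) = 0.02223 K/W
R_silica brick = L/(kA) = 0.255/(1.54×4.18) = 0.03961 K/W
R_calcium silicate = L/(kA) = 0.09/(0.0542×4.18) = 0.3973 K/W
R_total = 0.4993 K/W
Q = ΔT / R_total = 948 / 0.4993

Q ≈ 1900 W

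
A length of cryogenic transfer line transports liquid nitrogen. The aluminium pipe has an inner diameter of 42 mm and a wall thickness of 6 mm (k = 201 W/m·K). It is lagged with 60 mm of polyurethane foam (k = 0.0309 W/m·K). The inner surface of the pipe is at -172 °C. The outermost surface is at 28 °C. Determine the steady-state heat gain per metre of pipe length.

q′ ≈ 33.2 W/m

Treating each annulus and film as a series resistance:
R_aluminium pipe wall = ln(27/21)/(2π×201×1) = 1.99×10^-4 K/W
R_polyurethane foam = ln(87/27)/(2π×0.0309×1) = 6.027 K/W
R_total = 6.027 K/W
Q = ΔT/R_total = 200/6.027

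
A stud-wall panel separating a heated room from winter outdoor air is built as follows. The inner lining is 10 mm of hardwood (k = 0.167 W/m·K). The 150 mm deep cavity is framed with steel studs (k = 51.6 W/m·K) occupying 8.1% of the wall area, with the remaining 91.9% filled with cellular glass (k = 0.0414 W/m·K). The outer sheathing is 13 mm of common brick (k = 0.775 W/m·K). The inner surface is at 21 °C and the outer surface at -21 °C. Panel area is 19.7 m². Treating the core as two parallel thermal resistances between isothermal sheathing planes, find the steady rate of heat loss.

Sheathing layers in series; stud and cavity paths in parallel between them.
R_inner = 0.01/(0.167×19.7) = 0.00304 K/W
R_stud  = 0.15/(51.6×0.081×19.7) = 0.001822 K/W
R_cav   = 0.15/(0.0414×0.919×19.7) = 0.2001 K/W
1/R_core = 1/R_stud + 1/R_cav → R_core = 0.001805 K/W
R_outer = 0.013/(0.775×19.7) = 8.515×10^-4 K/W
R_total = 0.005696 K/W
Q = ΔT/R_total = 42/0.005696

Q ≈ 7370 W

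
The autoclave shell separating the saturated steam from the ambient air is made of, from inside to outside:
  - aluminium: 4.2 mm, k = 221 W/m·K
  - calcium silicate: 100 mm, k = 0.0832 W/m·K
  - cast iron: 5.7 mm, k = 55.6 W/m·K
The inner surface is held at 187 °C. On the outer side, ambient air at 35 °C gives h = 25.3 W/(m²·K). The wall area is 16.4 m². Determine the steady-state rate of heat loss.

Q ≈ 2010 W

Using the resistance-network approach (series):
R_aluminium = L/(kA) = 0.0042/(221×16.4) = 1.159×10^-6 K/W
R_calcium silicate = L/(kA) = 0.1/(0.0832×16.4) = 0.07329 K/W
R_cast iron = L/(kA) = 0.0057/(55.6×16.4) = 6.251×10^-6 K/W
R_outer film = 1/(h_o·A) = 1/(25.3×16.4) = 0.00241 K/W
R_total = 0.07571 K/W
Q = ΔT / R_total = 152 / 0.07571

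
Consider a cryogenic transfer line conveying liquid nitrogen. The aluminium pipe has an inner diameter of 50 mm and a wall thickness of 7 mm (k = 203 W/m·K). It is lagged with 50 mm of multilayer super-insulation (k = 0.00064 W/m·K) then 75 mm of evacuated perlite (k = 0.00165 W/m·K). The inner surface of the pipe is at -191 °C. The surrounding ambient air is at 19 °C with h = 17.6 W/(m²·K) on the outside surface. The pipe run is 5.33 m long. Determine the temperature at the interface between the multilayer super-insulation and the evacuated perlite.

Per-layer cylindrical resistances, series-summed:
R_aluminium pipe wall = ln(32/25)/(2π×203×5.33) = 3.631×10^-5 K/W
R_multilayer super-insulation = ln(82/32)/(2π×0.00064×5.33) = 43.9 K/W
R_evacuated perlite = ln(157/82)/(2π×0.00165×5.33) = 11.75 K/W
R_outer film = 1/(h_o·2πr_oL) = 1/(17.6×2π×0.157×5.33) = 0.01081 K/W
R_total = 55.67 K/W
Q = ΔT/R_total = 210/55.67
Q = 3.77 W
T_interface = T_inner + Q·ΣR(inner→interface) = -191 + 3.77×43.9

T ≈ -25.4 °C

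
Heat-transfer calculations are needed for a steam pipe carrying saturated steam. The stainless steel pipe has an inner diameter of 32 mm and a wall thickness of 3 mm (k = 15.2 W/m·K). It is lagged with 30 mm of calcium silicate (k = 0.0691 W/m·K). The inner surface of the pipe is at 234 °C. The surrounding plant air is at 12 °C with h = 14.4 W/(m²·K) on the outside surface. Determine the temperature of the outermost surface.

T ≈ 32.8 °C

Radial resistances (cylindrical: R_cond = ln(r_o/r_i)/(2πkL), R_conv = 1/(h·2πrL)):
R_stainless steel pipe wall = ln(19/16)/(2π×15.2×1) = 0.001799 K/W
R_calcium silicate = ln(49/19)/(2π×0.0691×1) = 2.182 K/W
R_outer film = 1/(h_o·2πr_oL) = 1/(14.4×2π×0.049×1) = 0.2256 K/W
R_total = 2.409 K/W
Q = ΔT/R_total = 222/2.409
Q = 92.1 W/m
T_interface = T_inner − Q·ΣR(inner→interface) = 234 − 92.1×2.184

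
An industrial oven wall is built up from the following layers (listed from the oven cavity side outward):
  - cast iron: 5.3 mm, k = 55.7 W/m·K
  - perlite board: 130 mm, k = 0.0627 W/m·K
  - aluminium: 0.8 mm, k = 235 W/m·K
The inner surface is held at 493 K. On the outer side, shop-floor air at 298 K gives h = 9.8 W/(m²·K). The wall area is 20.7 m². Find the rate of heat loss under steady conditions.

Q ≈ 1860 W

Thermal resistances in series:
R_cast iron = L/(kA) = 0.0053/(55.7×20.7) = 4.597×10^-6 K/W
R_perlite board = L/(kA) = 0.13/(0.0627×20.7) = 0.1002 K/W
R_aluminium = L/(kA) = 0.0008/(235×20.7) = 1.645×10^-7 K/W
R_outer film = 1/(h_o·A) = 1/(9.8×20.7) = 0.00493 K/W
R_total = 0.1051 K/W
Q = ΔT / R_total = 195 / 0.1051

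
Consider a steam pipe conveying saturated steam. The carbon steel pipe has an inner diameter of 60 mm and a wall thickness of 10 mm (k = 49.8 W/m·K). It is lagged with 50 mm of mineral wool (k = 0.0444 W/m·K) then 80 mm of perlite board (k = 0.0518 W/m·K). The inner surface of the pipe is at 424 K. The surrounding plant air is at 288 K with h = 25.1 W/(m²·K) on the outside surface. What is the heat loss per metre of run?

q′ ≈ 27.8 W/m

Per-layer cylindrical resistances, series-summed:
R_carbon steel pipe wall = ln(40/30)/(2π×49.8×1) = 9.194×10^-4 K/W
R_mineral wool = ln(90/40)/(2π×0.0444×1) = 2.907 K/W
R_perlite board = ln(170/90)/(2π×0.0518×1) = 1.954 K/W
R_outer film = 1/(h_o·2πr_oL) = 1/(25.1×2π×0.17×1) = 0.0373 K/W
R_total = 4.899 K/W
Q = ΔT/R_total = 136/4.899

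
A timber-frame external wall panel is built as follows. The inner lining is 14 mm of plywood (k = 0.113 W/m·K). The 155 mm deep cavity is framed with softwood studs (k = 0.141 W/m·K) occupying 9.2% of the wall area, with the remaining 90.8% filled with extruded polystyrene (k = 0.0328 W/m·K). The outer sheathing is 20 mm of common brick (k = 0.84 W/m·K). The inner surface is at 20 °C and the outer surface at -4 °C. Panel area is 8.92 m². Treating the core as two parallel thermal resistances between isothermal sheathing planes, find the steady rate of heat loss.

Sheathing layers in series; stud and cavity paths in parallel between them.
R_inner = 0.014/(0.113×8.92) = 0.01389 K/W
R_stud  = 0.155/(0.141×0.092×8.92) = 1.34 K/W
R_cav   = 0.155/(0.0328×0.908×8.92) = 0.5835 K/W
1/R_core = 1/R_stud + 1/R_cav → R_core = 0.4064 K/W
R_outer = 0.02/(0.84×8.92) = 0.002669 K/W
R_total = 0.423 K/W
Q = ΔT/R_total = 24/0.423

Q ≈ 56.7 W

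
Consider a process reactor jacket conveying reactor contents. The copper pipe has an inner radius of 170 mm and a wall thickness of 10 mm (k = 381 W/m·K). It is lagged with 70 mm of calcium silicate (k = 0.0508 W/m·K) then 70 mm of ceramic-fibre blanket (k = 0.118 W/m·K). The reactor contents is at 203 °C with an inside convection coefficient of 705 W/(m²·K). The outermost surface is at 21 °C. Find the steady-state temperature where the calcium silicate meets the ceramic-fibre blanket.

T ≈ 65.4 °C

Cylindrical conduction, so R = ln(r₂/r₁)/(2πkL) per layer, in series:
R_inner film = 1/(h_i·2πr₁L) = 1/(705×2π×0.17×1) = 0.001328 K/W
R_copper pipe wall = ln(180/170)/(2π×381×1) = 2.388×10^-5 K/W
R_calcium silicate = ln(250/180)/(2π×0.0508×1) = 1.029 K/W
R_ceramic-fibre blanket = ln(320/250)/(2π×0.118×1) = 0.333 K/W
R_total = 1.364 K/W
Q = ΔT/R_total = 182/1.364
Q = 133 W/m
T_interface = T_inner − Q·ΣR(inner→interface) = 203 − 133×1.031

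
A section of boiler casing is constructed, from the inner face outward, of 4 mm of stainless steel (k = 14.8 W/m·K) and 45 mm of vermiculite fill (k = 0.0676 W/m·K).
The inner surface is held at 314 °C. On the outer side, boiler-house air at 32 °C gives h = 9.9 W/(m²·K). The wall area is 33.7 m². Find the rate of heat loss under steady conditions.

Q ≈ 12400 W

Series thermal resistances:
R_stainless steel = L/(kA) = 0.004/(14.8×33.7) = 8.02×10^-6 K/W
R_vermiculite fill = L/(kA) = 0.045/(0.0676×33.7) = 0.01975 K/W
R_outer film = 1/(h_o·A) = 1/(9.9×33.7) = 0.002997 K/W
R_total = 0.02276 K/W
Q = ΔT / R_total = 282 / 0.02276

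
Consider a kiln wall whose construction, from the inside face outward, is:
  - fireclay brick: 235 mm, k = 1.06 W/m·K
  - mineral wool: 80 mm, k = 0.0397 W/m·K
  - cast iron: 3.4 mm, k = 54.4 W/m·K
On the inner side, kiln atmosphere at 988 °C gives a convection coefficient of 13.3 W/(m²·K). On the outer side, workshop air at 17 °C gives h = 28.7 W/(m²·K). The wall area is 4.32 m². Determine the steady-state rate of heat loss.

Q ≈ 1790 W

Model the wall as resistances in series:
R_inner film = 1/(h_i·A) = 1/(13.3×4.32) = 0.0174 K/W
R_fireclay brick = L/(kA) = 0.235/(1.06×4.32) = 0.05132 K/W
R_mineral wool = L/(kA) = 0.08/(0.0397×4.32) = 0.4665 K/W
R_cast iron = L/(kA) = 0.0034/(54.4×4.32) = 1.447×10^-5 K/W
R_outer film = 1/(h_o·A) = 1/(28.7×4.32) = 0.008066 K/W
R_total = 0.5433 K/W
Q = ΔT / R_total = 971 / 0.5433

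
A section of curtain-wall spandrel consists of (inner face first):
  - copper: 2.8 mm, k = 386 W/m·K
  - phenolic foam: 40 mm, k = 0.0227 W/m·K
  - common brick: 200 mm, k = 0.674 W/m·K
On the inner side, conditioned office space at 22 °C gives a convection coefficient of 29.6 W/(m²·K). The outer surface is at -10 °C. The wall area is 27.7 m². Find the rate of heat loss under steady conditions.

Q ≈ 424 W

Series thermal resistances:
R_inner film = 1/(h_i·A) = 1/(29.6×27.7) = 0.00122 K/W
R_copper = L/(kA) = 0.0028/(386×27.7) = 2.619×10^-7 K/W
R_phenolic foam = L/(kA) = 0.04/(0.0227×27.7) = 0.06361 K/W
R_common brick = L/(kA) = 0.2/(0.674×27.7) = 0.01071 K/W
R_total = 0.07555 K/W
Q = ΔT / R_total = 32 / 0.07555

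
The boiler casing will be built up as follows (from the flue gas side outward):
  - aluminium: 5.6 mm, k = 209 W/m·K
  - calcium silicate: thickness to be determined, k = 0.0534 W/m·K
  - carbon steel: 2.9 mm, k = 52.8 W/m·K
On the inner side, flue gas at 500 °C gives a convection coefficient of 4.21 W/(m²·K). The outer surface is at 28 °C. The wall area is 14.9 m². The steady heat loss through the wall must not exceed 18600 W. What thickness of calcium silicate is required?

Treating each layer as a thermal resistance in series:
R_inner film = 1/(h_i·A) = 1/(4.21×14.9) = 0.01594 K/W
R_aluminium = L/(kA) = 0.0056/(209×14.9) = 1.798×10^-6 K/W
R_carbon steel = L/(kA) = 0.0029/(52.8×14.9) = 3.686×10^-6 K/W
Sum of the known resistances R_other = 0.01595 K/W
Required total resistance R_tot = ΔT/Q_allow = 472/18600 = 0.02538 K/W
R_calcium silicate = R_tot − R_other = 0.009429 K/W
L = R·k·A = 0.009429×0.0534×14.9

L ≈ 7.5 mm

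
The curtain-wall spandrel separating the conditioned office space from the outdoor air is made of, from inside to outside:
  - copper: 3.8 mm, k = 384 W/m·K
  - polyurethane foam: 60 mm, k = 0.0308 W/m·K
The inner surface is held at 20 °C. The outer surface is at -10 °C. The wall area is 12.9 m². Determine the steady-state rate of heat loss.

Q ≈ 199 W

Using the resistance-network approach (series):
R_copper = L/(kA) = 0.0038/(384×12.9) = 7.671×10^-7 K/W
R_polyurethane foam = L/(kA) = 0.06/(0.0308×12.9) = 0.151 K/W
R_total = 0.151 K/W
Q = ΔT / R_total = 30 / 0.151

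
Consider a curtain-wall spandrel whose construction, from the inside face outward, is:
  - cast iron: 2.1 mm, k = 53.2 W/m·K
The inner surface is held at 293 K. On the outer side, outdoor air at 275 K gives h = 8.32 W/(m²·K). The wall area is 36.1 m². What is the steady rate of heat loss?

Thermal resistances in series:
R_cast iron = L/(kA) = 0.0021/(53.2×36.1) = 1.093×10^-6 K/W
R_outer film = 1/(h_o·A) = 1/(8.32×36.1) = 0.003329 K/W
R_total = 0.003331 K/W
Q = ΔT / R_total = 18 / 0.003331

Q ≈ 5400 W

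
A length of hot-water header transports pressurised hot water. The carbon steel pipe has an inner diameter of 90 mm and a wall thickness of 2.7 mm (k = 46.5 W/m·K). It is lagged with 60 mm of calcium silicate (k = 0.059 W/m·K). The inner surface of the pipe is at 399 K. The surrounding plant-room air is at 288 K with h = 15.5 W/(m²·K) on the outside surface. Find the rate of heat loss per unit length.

Cylindrical conduction, so R = ln(r₂/r₁)/(2πkL) per layer, in series:
R_carbon steel pipe wall = ln(47.7/45)/(2π×46.5×1) = 1.994×10^-4 K/W
R_calcium silicate = ln(107.7/47.7)/(2π×0.059×1) = 2.197 K/W
R_outer film = 1/(h_o·2πr_oL) = 1/(15.5×2π×0.1077×1) = 0.09534 K/W
R_total = 2.292 K/W
Q = ΔT/R_total = 111/2.292

q′ ≈ 48.4 W/m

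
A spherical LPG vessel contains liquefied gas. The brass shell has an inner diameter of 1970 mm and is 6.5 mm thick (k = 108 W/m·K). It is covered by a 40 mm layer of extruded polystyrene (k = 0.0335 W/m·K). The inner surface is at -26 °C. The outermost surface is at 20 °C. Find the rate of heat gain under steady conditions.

Each spherical layer contributes R = (1/r_i − 1/r_o)/(4πk):
R_brass shell = (1/0.985 − 1/0.9915)/(4π×108) = 4.904×10^-6 K/W
R_extruded polystyrene = (1/0.9915 − 1/1.0315)/(4π×0.0335) = 0.09291 K/W
R_total = 0.09291 K/W
Q = ΔT/R_total = 46/0.09291

Q ≈ 495 W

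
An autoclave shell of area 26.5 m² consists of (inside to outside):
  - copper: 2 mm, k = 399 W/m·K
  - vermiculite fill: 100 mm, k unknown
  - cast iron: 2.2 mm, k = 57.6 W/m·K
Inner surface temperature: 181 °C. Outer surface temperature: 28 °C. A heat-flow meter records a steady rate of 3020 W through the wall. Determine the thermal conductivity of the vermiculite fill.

Using the resistance-network approach (series):
R_copper = L/(kA) = 0.002/(399×26.5) = 1.892×10^-7 K/W
R_cast iron = L/(kA) = 0.0022/(57.6×26.5) = 1.441×10^-6 K/W
Sum of known resistances R_other = 1.63×10^-6 K/W
Total R = ΔT/Q = 153/3020 = 0.05066 K/W
R_vermiculite fill = R_total − R_other = 0.05066 K/W
k = L/(R·A) = 0.1/(0.05066×26.5)

k ≈ 0.0745 W/(m·K)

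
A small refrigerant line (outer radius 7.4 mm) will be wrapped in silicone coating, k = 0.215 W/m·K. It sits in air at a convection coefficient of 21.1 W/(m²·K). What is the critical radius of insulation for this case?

r_cr ≈ 10.2 mm

For a cylinder r_cr = k/h = 0.215/21.1
r_cr = 10.2 mm; since the bare radius (7.4 mm) is below r_cr, adding a thin layer of insulation will *increase* heat loss.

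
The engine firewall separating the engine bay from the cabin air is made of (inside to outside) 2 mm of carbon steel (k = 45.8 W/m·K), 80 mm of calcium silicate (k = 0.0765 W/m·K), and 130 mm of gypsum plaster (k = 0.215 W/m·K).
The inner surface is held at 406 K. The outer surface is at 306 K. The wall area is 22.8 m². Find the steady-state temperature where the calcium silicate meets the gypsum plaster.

T ≈ 343 K

Using the resistance-network approach (series):
R_carbon steel = L/(kA) = 0.002/(45.8×22.8) = 1.915×10^-6 K/W
R_calcium silicate = L/(kA) = 0.08/(0.0765×22.8) = 0.04587 K/W
R_gypsum plaster = L/(kA) = 0.13/(0.215×22.8) = 0.02652 K/W
R_total = 0.07239 K/W;  Q = ΔT/R_total = 100/0.07239 = 1381 W
T_interface = T_inner − Q·ΣR(inner→interface) = 406 − 1380×0.04587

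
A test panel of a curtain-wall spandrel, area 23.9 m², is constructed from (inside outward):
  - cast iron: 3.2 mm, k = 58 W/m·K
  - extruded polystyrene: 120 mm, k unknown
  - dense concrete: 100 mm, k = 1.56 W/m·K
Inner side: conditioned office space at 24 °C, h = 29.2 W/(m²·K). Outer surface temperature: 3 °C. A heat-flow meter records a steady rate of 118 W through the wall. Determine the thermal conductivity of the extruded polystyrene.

Using the resistance-network approach (series):
R_inner film = 1/(h_i·A) = 1/(29.2×23.9) = 0.001433 K/W
R_cast iron = L/(kA) = 0.0032/(58×23.9) = 2.308×10^-6 K/W
R_dense concrete = L/(kA) = 0.1/(1.56×23.9) = 0.002682 K/W
Sum of known resistances R_other = 0.004117 K/W
Total R = ΔT/Q = 21/118 = 0.178 K/W
R_extruded polystyrene = R_total − R_other = 0.1738 K/W
k = L/(R·A) = 0.12/(0.1738×23.9)

k ≈ 0.0289 W/(m·K)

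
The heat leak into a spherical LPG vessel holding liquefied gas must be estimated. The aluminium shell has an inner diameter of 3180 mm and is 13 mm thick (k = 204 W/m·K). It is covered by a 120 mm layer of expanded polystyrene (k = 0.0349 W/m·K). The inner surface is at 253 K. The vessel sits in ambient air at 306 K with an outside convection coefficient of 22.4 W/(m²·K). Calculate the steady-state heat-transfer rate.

Q ≈ 529 W

Spherical conduction: R = (1/r_in − 1/r_out)/(4πk) per layer; series-sum.
R_aluminium shell = (1/1.59 − 1/1.603)/(4π×204) = 1.99×10^-6 K/W
R_expanded polystyrene = (1/1.603 − 1/1.723)/(4π×0.0349) = 0.09907 K/W
R_outer film = 1/(h·4πr_o²) = 1/(22.4×4π×1.723²) = 0.001197 K/W
R_total = 0.1003 K/W
Q = ΔT/R_total = 53/0.1003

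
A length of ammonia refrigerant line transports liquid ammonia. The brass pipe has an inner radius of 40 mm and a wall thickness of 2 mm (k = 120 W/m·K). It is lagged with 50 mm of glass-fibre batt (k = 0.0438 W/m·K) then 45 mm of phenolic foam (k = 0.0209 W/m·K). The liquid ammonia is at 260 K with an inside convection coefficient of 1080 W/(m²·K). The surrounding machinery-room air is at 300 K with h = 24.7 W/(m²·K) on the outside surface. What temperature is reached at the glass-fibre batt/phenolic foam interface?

T ≈ 279 K

Cylindrical conduction, so R = ln(r₂/r₁)/(2πkL) per layer, in series:
R_inner film = 1/(h_i·2πr₁L) = 1/(1080×2π×0.04×1) = 0.003684 K/W
R_brass pipe wall = ln(42/40)/(2π×120×1) = 6.471×10^-5 K/W
R_glass-fibre batt = ln(92/42)/(2π×0.0438×1) = 2.849 K/W
R_phenolic foam = ln(137/92)/(2π×0.0209×1) = 3.032 K/W
R_outer film = 1/(h_o·2πr_oL) = 1/(24.7×2π×0.137×1) = 0.04703 K/W
R_total = 5.932 K/W
Q = ΔT/R_total = 40/5.932
Q = 6.74 W/m
T_interface = T_inner + Q·ΣR(inner→interface) = 260 + 6.74×2.853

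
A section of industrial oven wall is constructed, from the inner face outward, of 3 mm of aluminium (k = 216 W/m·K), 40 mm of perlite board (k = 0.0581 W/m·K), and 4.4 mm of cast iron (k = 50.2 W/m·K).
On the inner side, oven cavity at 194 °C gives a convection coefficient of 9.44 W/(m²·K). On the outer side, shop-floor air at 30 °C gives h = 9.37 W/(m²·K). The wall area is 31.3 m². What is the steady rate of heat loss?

Q ≈ 5700 W

Series thermal resistances:
R_inner film = 1/(h_i·A) = 1/(9.44×31.3) = 0.003384 K/W
R_aluminium = L/(kA) = 0.003/(216×31.3) = 4.437×10^-7 K/W
R_perlite board = L/(kA) = 0.04/(0.0581×31.3) = 0.022 K/W
R_cast iron = L/(kA) = 0.0044/(50.2×31.3) = 2.8×10^-6 K/W
R_outer film = 1/(h_o·A) = 1/(9.37×31.3) = 0.00341 K/W
R_total = 0.02879 K/W
Q = ΔT / R_total = 164 / 0.02879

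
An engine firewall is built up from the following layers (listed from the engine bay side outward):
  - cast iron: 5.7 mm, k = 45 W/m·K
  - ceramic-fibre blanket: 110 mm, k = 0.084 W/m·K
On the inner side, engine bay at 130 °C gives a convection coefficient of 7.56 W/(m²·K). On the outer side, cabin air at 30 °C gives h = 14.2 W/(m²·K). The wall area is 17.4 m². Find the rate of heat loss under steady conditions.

Q ≈ 1150 W

Series thermal resistances:
R_inner film = 1/(h_i·A) = 1/(7.56×17.4) = 0.007602 K/W
R_cast iron = L/(kA) = 0.0057/(45×17.4) = 7.28×10^-6 K/W
R_ceramic-fibre blanket = L/(kA) = 0.11/(0.084×17.4) = 0.07526 K/W
R_outer film = 1/(h_o·A) = 1/(14.2×17.4) = 0.004047 K/W
R_total = 0.08692 K/W
Q = ΔT / R_total = 100 / 0.08692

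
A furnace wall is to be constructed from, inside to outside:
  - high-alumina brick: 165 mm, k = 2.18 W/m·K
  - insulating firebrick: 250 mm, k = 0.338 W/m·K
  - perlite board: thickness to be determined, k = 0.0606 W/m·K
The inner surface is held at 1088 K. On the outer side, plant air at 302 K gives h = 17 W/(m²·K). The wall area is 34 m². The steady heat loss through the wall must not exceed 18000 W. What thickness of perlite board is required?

Thermal resistances in series:
R_high-alumina brick = L/(kA) = 0.165/(2.18×34) = 0.002226 K/W
R_insulating firebrick = L/(kA) = 0.25/(0.338×34) = 0.02175 K/W
R_outer film = 1/(h_o·A) = 1/(17×34) = 0.00173 K/W
Sum of the known resistances R_other = 0.02571 K/W
Required total resistance R_tot = ΔT/Q_allow = 786/18000 = 0.04367 K/W
R_perlite board = R_tot − R_other = 0.01796 K/W
L = R·k·A = 0.01796×0.0606×34

L ≈ 37 mm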